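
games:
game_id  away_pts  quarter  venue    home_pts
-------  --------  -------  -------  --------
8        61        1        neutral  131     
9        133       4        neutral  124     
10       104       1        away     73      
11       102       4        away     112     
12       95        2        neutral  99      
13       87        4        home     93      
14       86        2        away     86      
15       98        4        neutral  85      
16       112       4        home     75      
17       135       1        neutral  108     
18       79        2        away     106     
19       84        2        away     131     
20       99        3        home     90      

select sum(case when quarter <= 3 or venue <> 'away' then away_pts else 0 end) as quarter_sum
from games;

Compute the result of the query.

game_id=8: ✓ → 61
game_id=9: ✓ → 133
game_id=10: ✓ → 104
game_id=11: ✗
game_id=12: ✓ → 95
game_id=13: ✓ → 87
game_id=14: ✓ → 86
game_id=15: ✓ → 98
game_id=16: ✓ → 112
game_id=17: ✓ → 135
game_id=18: ✓ → 79
game_id=19: ✓ → 84
game_id=20: ✓ → 99
quarter_sum = 61 + 133 + 104 + 95 + 87 + 86 + 98 + 112 + 135 + 79 + 84 + 99 = 1173

1173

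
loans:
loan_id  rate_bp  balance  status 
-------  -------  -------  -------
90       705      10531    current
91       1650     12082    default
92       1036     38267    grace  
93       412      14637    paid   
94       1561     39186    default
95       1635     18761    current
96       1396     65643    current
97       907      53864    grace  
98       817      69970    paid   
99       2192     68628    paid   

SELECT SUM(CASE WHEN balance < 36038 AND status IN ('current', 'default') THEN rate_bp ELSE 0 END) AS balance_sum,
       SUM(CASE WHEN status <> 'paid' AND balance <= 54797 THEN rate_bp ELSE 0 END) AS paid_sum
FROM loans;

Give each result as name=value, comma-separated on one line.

[balance_sum: balance < 36038 AND status IN ('current', 'default')]
loan_id=90: ✓ → 705
loan_id=91: ✓ → 1650
loan_id=92: ✗
loan_id=93: ✗
loan_id=94: ✗
loan_id=95: ✓ → 1635
loan_id=96: ✗
loan_id=97: ✗
loan_id=98: ✗
loan_id=99: ✗
balance_sum = 705 + 1650 + 1635 = 3990
—
[paid_sum: status <> 'paid' AND balance <= 54797]
loan_id=90: ✓ → 705
loan_id=91: ✓ → 1650
loan_id=92: ✓ → 1036
loan_id=93: ✗
loan_id=94: ✓ → 1561
loan_id=95: ✓ → 1635
loan_id=96: ✗
loan_id=97: ✓ → 907
loan_id=98: ✗
loan_id=99: ✗
paid_sum = 705 + 1650 + 1036 + 1561 + 1635 + 907 = 7494

balance_sum=3990, paid_sum=7494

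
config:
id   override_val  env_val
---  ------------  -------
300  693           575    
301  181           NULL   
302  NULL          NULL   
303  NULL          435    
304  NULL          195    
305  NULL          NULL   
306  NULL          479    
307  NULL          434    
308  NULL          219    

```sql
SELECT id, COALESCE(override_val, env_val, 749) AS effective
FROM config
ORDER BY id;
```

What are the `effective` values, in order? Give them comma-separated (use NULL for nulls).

693, 181, 749, 435, 195, 749, 479, 434, 219

id=300: override_val=693 → 693
id=301: override_val=181 → 181
id=302: override_val=NULL, env_val=NULL, → literal 749 → 749
id=303: override_val=NULL, env_val=435 → 435
id=304: override_val=NULL, env_val=195 → 195
id=305: override_val=NULL, env_val=NULL, → literal 749 → 749
id=306: override_val=NULL, env_val=479 → 479
id=307: override_val=NULL, env_val=434 → 434
id=308: override_val=NULL, env_val=219 → 219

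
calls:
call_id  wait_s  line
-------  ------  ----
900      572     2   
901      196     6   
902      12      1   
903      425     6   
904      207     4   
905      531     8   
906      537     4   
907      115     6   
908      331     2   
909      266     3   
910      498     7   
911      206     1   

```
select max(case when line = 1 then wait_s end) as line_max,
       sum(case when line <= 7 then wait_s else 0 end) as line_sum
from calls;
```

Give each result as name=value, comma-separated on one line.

[line_max: line = 1]
call_id=900: ✗
call_id=901: ✗
call_id=902: ✓ → 12
call_id=903: ✗
call_id=904: ✗
call_id=905: ✗
call_id=906: ✗
call_id=907: ✗
call_id=908: ✗
call_id=909: ✗
call_id=910: ✗
call_id=911: ✓ → 206
line_max = MAX(12, 206) = 206
—
[line_sum: line <= 7]
call_id=900: ✓ → 572
call_id=901: ✓ → 196
call_id=902: ✓ → 12
call_id=903: ✓ → 425
call_id=904: ✓ → 207
call_id=905: ✗
call_id=906: ✓ → 537
call_id=907: ✓ → 115
call_id=908: ✓ → 331
call_id=909: ✓ → 266
call_id=910: ✓ → 498
call_id=911: ✓ → 206
line_sum = 572 + 196 + 12 + 425 + 207 + 537 + 115 + 331 + 266 + 498 + 206 = 3365

line_max=206, line_sum=3365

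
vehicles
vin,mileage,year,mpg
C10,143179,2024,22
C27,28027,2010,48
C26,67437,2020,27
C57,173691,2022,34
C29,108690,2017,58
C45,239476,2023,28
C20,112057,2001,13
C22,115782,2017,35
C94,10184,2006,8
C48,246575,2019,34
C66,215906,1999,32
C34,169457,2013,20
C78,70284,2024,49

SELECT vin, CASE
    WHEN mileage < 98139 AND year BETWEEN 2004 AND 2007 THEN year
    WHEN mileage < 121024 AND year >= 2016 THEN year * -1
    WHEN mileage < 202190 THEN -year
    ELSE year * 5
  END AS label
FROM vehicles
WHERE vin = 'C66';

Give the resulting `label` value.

vin = C66: mileage=215906, year=1999, mpg=32.
mileage < 98139 AND year BETWEEN 2004 AND 2007 → false
mileage < 121024 AND year >= 2016 → false
mileage < 202190 → false
No prior WHEN matched → ELSE → 9995

9995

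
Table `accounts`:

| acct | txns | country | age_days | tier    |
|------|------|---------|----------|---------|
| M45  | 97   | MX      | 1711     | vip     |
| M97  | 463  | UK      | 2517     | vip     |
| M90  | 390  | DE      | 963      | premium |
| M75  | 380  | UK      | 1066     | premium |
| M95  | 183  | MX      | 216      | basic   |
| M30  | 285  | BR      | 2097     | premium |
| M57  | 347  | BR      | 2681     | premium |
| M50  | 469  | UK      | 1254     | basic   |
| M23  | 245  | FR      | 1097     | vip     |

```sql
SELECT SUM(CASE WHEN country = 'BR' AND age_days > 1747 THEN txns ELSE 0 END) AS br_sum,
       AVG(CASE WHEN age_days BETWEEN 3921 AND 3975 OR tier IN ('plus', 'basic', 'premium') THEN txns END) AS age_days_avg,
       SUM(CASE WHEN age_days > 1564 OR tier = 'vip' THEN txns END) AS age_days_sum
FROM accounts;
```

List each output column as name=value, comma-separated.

br_sum=632, age_days_avg=342.3333333333, age_days_sum=1437

[br_sum: country = 'BR' AND age_days > 1747]
acct=M45: ✗
acct=M97: ✗
acct=M90: ✗
acct=M75: ✗
acct=M95: ✗
acct=M30: ✓ → 285
acct=M57: ✓ → 347
acct=M50: ✗
acct=M23: ✗
br_sum = 285 + 347 = 632
—
[age_days_avg: age_days BETWEEN 3921 AND 3975 OR tier IN ('plus', 'basic', 'premium')]
acct=M45: ✗
acct=M97: ✗
acct=M90: ✓ → 390
acct=M75: ✓ → 380
acct=M95: ✓ → 183
acct=M30: ✓ → 285
acct=M57: ✓ → 347
acct=M50: ✓ → 469
acct=M23: ✗
age_days_avg = (390 + 380 + 183 + 285 + 347 + 469) / 6 = 342.3333333333
—
[age_days_sum: age_days > 1564 OR tier = 'vip']
acct=M45: ✓ → 97
acct=M97: ✓ → 463
acct=M90: ✗
acct=M75: ✗
acct=M95: ✗
acct=M30: ✓ → 285
acct=M57: ✓ → 347
acct=M50: ✗
acct=M23: ✓ → 245
age_days_sum = 97 + 463 + 285 + 347 + 245 = 1437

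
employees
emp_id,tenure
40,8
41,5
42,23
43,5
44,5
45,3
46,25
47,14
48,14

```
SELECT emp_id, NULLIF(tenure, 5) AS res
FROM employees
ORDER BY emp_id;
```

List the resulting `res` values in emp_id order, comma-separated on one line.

8, NULL, 23, NULL, NULL, 3, 25, 14, 14

emp_id=40: tenure=8 vs 5: differ → 8
emp_id=41: tenure=5 vs 5: equal → NULL
emp_id=42: tenure=23 vs 5: differ → 23
emp_id=43: tenure=5 vs 5: equal → NULL
emp_id=44: tenure=5 vs 5: equal → NULL
emp_id=45: tenure=3 vs 5: differ → 3
emp_id=46: tenure=25 vs 5: differ → 25
emp_id=47: tenure=14 vs 5: differ → 14
emp_id=48: tenure=14 vs 5: differ → 14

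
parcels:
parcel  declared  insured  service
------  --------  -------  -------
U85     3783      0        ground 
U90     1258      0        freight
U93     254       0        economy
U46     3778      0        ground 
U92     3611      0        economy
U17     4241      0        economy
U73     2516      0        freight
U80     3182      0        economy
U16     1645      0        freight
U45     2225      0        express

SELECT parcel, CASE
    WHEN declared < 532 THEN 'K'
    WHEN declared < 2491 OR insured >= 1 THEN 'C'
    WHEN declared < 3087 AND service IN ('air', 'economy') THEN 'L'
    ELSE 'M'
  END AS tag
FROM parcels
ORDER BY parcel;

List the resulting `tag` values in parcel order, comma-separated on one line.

C, M, C, M, M, M, M, C, M, K

parcel=U16: declared < 2491 OR insured >= 1 → C
parcel=U17: ELSE → M
parcel=U45: declared < 2491 OR insured >= 1 → C
parcel=U46: ELSE → M
parcel=U73: ELSE → M
parcel=U80: ELSE → M
parcel=U85: ELSE → M
parcel=U90: declared < 2491 OR insured >= 1 → C
parcel=U92: ELSE → M
parcel=U93: declared < 532 → K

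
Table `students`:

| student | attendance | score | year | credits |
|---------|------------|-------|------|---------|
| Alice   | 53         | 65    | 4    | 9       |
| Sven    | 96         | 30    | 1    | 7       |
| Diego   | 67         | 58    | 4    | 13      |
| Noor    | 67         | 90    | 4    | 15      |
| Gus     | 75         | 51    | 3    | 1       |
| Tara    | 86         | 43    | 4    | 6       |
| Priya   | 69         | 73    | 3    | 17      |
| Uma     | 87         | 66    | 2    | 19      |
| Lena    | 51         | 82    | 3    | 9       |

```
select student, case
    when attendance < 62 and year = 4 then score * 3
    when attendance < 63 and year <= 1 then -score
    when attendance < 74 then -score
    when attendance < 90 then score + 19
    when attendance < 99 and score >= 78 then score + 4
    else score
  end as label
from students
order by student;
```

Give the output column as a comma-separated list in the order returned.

student=Alice: attendance < 62 and year = 4 → 195
student=Diego: attendance < 74 → -58
student=Gus: attendance < 90 → 70
student=Lena: attendance < 74 → -82
student=Noor: attendance < 74 → -90
student=Priya: attendance < 74 → -73
student=Sven: ELSE → 30
student=Tara: attendance < 90 → 62
student=Uma: attendance < 90 → 85

195, -58, 70, -82, -90, -73, 30, 62, 85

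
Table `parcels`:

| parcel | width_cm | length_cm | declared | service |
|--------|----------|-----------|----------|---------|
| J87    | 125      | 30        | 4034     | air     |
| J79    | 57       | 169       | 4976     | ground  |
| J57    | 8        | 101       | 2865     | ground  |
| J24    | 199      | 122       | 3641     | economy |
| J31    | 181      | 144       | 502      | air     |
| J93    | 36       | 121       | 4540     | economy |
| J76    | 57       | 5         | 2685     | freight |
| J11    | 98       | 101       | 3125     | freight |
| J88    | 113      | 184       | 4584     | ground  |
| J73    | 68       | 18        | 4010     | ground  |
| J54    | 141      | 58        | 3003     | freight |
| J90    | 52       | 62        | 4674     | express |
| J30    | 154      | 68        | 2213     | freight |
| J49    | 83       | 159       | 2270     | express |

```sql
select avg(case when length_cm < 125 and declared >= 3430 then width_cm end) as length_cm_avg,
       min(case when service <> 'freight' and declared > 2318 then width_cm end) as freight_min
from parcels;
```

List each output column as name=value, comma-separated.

[length_cm_avg: length_cm < 125 and declared >= 3430]
parcel=J87: ✓ → 125
parcel=J79: ✗
parcel=J57: ✗
parcel=J24: ✓ → 199
parcel=J31: ✗
parcel=J93: ✓ → 36
parcel=J76: ✗
parcel=J11: ✗
parcel=J88: ✗
parcel=J73: ✓ → 68
parcel=J54: ✗
parcel=J90: ✓ → 52
parcel=J30: ✗
parcel=J49: ✗
length_cm_avg = (125 + 199 + 36 + 68 + 52) / 5 = 96
—
[freight_min: service <> 'freight' and declared > 2318]
parcel=J87: ✓ → 125
parcel=J79: ✓ → 57
parcel=J57: ✓ → 8
parcel=J24: ✓ → 199
parcel=J31: ✗
parcel=J93: ✓ → 36
parcel=J76: ✗
parcel=J11: ✗
parcel=J88: ✓ → 113
parcel=J73: ✓ → 68
parcel=J54: ✗
parcel=J90: ✓ → 52
parcel=J30: ✗
parcel=J49: ✗
freight_min = MIN(125, 57, 8, 199, 36, 113, 68, 52) = 8

length_cm_avg=96, freight_min=8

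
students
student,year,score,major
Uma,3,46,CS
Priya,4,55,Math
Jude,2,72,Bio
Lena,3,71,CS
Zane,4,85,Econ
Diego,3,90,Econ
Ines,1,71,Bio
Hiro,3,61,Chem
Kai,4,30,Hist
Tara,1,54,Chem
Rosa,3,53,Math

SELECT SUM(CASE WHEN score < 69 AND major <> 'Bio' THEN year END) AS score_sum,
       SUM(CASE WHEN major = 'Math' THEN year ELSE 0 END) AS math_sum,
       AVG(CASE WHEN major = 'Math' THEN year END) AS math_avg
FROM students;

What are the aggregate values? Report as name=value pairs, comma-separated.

score_sum=18, math_sum=7, math_avg=3.5

[score_sum: score < 69 AND major <> 'Bio']
student=Uma: ✓ → 3
student=Priya: ✓ → 4
student=Jude: ✗
student=Lena: ✗
student=Zane: ✗
student=Diego: ✗
student=Ines: ✗
student=Hiro: ✓ → 3
student=Kai: ✓ → 4
student=Tara: ✓ → 1
student=Rosa: ✓ → 3
score_sum = 3 + 4 + 3 + 4 + 1 + 3 = 18
—
[math_sum: major = 'Math']
student=Uma: ✗
student=Priya: ✓ → 4
student=Jude: ✗
student=Lena: ✗
student=Zane: ✗
student=Diego: ✗
student=Ines: ✗
student=Hiro: ✗
student=Kai: ✗
student=Tara: ✗
student=Rosa: ✓ → 3
math_sum = 4 + 3 = 7
—
[math_avg: major = 'Math']
student=Uma: ✗
student=Priya: ✓ → 4
student=Jude: ✗
student=Lena: ✗
student=Zane: ✗
student=Diego: ✗
student=Ines: ✗
student=Hiro: ✗
student=Kai: ✗
student=Tara: ✗
student=Rosa: ✓ → 3
math_avg = (4 + 3) / 2 = 3.5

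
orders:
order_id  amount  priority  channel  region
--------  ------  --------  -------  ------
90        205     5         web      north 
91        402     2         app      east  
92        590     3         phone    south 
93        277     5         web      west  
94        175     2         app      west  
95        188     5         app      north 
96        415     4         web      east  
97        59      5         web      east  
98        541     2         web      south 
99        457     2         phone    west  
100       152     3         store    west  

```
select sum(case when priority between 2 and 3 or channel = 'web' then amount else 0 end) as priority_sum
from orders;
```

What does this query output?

order_id=90: ✓ → 205
order_id=91: ✓ → 402
order_id=92: ✓ → 590
order_id=93: ✓ → 277
order_id=94: ✓ → 175
order_id=95: ✗
order_id=96: ✓ → 415
order_id=97: ✓ → 59
order_id=98: ✓ → 541
order_id=99: ✓ → 457
order_id=100: ✓ → 152
priority_sum = 205 + 402 + 590 + 277 + 175 + 415 + 59 + 541 + 457 + 152 = 3273

3273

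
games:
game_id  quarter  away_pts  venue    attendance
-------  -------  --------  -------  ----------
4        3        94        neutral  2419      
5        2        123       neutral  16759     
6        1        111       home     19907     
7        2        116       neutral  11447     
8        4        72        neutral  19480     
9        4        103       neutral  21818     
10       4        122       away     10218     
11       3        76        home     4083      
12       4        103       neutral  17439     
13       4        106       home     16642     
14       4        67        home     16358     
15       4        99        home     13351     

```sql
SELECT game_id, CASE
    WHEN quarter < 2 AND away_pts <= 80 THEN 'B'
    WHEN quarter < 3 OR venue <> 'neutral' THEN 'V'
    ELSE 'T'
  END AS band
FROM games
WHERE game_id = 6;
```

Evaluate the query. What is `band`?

V

game_id = 6: quarter=1, away_pts=111, venue=home, attendance=19907.
quarter < 2 AND away_pts <= 80 → false
quarter < 3 OR venue <> 'neutral' → true → V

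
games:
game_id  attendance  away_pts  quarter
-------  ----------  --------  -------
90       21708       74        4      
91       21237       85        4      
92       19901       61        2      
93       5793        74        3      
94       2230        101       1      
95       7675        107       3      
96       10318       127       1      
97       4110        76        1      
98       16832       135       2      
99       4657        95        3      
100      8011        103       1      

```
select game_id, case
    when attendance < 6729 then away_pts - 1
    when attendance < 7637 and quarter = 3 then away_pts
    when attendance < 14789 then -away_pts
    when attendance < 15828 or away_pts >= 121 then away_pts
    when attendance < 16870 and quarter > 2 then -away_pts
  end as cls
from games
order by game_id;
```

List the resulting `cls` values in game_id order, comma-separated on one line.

game_id=90: (no match → NULL) → NULL
game_id=91: (no match → NULL) → NULL
game_id=92: (no match → NULL) → NULL
game_id=93: attendance < 6729 → 73
game_id=94: attendance < 6729 → 100
game_id=95: attendance < 14789 → -107
game_id=96: attendance < 14789 → -127
game_id=97: attendance < 6729 → 75
game_id=98: attendance < 15828 or away_pts >= 121 → 135
game_id=99: attendance < 6729 → 94
game_id=100: attendance < 14789 → -103

NULL, NULL, NULL, 73, 100, -107, -127, 75, 135, 94, -103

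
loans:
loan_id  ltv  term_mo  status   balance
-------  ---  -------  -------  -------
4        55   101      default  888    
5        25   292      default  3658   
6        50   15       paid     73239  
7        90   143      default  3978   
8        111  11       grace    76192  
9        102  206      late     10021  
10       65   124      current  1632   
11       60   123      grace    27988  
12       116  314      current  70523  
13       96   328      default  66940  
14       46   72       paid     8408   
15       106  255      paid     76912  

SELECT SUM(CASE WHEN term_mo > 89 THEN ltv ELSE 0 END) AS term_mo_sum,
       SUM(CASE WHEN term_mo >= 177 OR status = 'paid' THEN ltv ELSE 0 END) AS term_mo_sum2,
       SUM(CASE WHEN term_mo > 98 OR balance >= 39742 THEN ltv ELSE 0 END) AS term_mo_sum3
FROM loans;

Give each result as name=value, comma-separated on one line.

term_mo_sum=715, term_mo_sum2=541, term_mo_sum3=876

[term_mo_sum: term_mo > 89]
loan_id=4: ✓ → 55
loan_id=5: ✓ → 25
loan_id=6: ✗
loan_id=7: ✓ → 90
loan_id=8: ✗
loan_id=9: ✓ → 102
loan_id=10: ✓ → 65
loan_id=11: ✓ → 60
loan_id=12: ✓ → 116
loan_id=13: ✓ → 96
loan_id=14: ✗
loan_id=15: ✓ → 106
term_mo_sum = 55 + 25 + 90 + 102 + 65 + 60 + 116 + 96 + 106 = 715
—
[term_mo_sum2: term_mo >= 177 OR status = 'paid']
loan_id=4: ✗
loan_id=5: ✓ → 25
loan_id=6: ✓ → 50
loan_id=7: ✗
loan_id=8: ✗
loan_id=9: ✓ → 102
loan_id=10: ✗
loan_id=11: ✗
loan_id=12: ✓ → 116
loan_id=13: ✓ → 96
loan_id=14: ✓ → 46
loan_id=15: ✓ → 106
term_mo_sum2 = 25 + 50 + 102 + 116 + 96 + 46 + 106 = 541
—
[term_mo_sum3: term_mo > 98 OR balance >= 39742]
loan_id=4: ✓ → 55
loan_id=5: ✓ → 25
loan_id=6: ✓ → 50
loan_id=7: ✓ → 90
loan_id=8: ✓ → 111
loan_id=9: ✓ → 102
loan_id=10: ✓ → 65
loan_id=11: ✓ → 60
loan_id=12: ✓ → 116
loan_id=13: ✓ → 96
loan_id=14: ✗
loan_id=15: ✓ → 106
term_mo_sum3 = 55 + 25 + 50 + 90 + 111 + 102 + 65 + 60 + 116 + 96 + 106 = 876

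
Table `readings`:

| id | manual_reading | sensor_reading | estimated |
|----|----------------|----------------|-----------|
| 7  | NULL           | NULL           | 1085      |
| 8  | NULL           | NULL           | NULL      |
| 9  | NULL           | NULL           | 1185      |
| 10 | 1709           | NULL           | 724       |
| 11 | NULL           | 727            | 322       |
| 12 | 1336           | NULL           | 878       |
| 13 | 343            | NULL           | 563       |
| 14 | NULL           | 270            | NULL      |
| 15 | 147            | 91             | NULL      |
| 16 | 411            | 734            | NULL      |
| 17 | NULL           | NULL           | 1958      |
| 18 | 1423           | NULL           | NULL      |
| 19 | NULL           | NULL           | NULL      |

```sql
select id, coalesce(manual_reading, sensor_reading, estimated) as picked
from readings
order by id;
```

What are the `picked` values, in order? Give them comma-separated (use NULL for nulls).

id=7: manual_reading=NULL, sensor_reading=NULL, estimated=1085 → 1085
id=8: manual_reading=NULL, sensor_reading=NULL, estimated=NULL (all NULL) → NULL
id=9: manual_reading=NULL, sensor_reading=NULL, estimated=1185 → 1185
id=10: manual_reading=1709 → 1709
id=11: manual_reading=NULL, sensor_reading=727 → 727
id=12: manual_reading=1336 → 1336
id=13: manual_reading=343 → 343
id=14: manual_reading=NULL, sensor_reading=270 → 270
id=15: manual_reading=147 → 147
id=16: manual_reading=411 → 411
id=17: manual_reading=NULL, sensor_reading=NULL, estimated=1958 → 1958
id=18: manual_reading=1423 → 1423
id=19: manual_reading=NULL, sensor_reading=NULL, estimated=NULL (all NULL) → NULL

1085, NULL, 1185, 1709, 727, 1336, 343, 270, 147, 411, 1958, 1423, NULL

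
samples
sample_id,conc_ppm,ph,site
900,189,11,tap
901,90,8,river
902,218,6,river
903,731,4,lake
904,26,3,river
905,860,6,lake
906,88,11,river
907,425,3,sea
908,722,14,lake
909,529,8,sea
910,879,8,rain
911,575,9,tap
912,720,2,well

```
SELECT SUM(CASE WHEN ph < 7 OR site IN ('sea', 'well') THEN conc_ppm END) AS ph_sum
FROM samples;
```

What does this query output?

3509

sample_id=900: ✗
sample_id=901: ✗
sample_id=902: ✓ → 218
sample_id=903: ✓ → 731
sample_id=904: ✓ → 26
sample_id=905: ✓ → 860
sample_id=906: ✗
sample_id=907: ✓ → 425
sample_id=908: ✗
sample_id=909: ✓ → 529
sample_id=910: ✗
sample_id=911: ✗
sample_id=912: ✓ → 720
ph_sum = 218 + 731 + 26 + 860 + 425 + 529 + 720 = 3509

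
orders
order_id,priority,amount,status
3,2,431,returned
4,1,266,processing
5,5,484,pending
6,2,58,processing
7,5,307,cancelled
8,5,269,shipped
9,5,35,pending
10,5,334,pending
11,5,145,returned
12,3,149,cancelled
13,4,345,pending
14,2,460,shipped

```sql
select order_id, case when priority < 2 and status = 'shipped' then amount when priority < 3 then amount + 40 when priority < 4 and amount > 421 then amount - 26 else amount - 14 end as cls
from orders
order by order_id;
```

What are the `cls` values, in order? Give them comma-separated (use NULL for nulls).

471, 306, 470, 98, 293, 255, 21, 320, 131, 135, 331, 500

order_id=3: priority < 3 → 471
order_id=4: priority < 3 → 306
order_id=5: ELSE → 470
order_id=6: priority < 3 → 98
order_id=7: ELSE → 293
order_id=8: ELSE → 255
order_id=9: ELSE → 21
order_id=10: ELSE → 320
order_id=11: ELSE → 131
order_id=12: ELSE → 135
order_id=13: ELSE → 331
order_id=14: priority < 3 → 500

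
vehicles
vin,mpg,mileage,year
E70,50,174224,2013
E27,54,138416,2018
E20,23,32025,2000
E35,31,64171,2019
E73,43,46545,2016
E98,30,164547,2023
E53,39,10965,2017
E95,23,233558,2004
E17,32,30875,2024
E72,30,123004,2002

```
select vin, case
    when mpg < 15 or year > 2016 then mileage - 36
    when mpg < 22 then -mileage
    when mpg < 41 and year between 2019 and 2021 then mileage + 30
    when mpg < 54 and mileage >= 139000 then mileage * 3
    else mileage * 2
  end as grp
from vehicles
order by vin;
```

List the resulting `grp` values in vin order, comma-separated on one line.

vin=E17: mpg < 15 or year > 2016 → 30839
vin=E20: ELSE → 64050
vin=E27: mpg < 15 or year > 2016 → 138380
vin=E35: mpg < 15 or year > 2016 → 64135
vin=E53: mpg < 15 or year > 2016 → 10929
vin=E70: mpg < 54 and mileage >= 139000 → 522672
vin=E72: ELSE → 246008
vin=E73: ELSE → 93090
vin=E95: mpg < 54 and mileage >= 139000 → 700674
vin=E98: mpg < 15 or year > 2016 → 164511

30839, 64050, 138380, 64135, 10929, 522672, 246008, 93090, 700674, 164511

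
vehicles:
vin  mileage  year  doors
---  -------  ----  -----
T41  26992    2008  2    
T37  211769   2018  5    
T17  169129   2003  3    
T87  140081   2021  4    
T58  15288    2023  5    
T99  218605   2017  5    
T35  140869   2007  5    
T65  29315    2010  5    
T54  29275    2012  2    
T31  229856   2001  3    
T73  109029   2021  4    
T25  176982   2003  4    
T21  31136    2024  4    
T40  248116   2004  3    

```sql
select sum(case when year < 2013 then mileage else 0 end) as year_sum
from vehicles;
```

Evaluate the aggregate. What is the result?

vin=T41: ✓ → 26992
vin=T37: ✗
vin=T17: ✓ → 169129
vin=T87: ✗
vin=T58: ✗
vin=T99: ✗
vin=T35: ✓ → 140869
vin=T65: ✓ → 29315
vin=T54: ✓ → 29275
vin=T31: ✓ → 229856
vin=T73: ✗
vin=T25: ✓ → 176982
vin=T21: ✗
vin=T40: ✓ → 248116
year_sum = 26992 + 169129 + 140869 + 29315 + 29275 + 229856 + 176982 + 248116 = 1050534

1050534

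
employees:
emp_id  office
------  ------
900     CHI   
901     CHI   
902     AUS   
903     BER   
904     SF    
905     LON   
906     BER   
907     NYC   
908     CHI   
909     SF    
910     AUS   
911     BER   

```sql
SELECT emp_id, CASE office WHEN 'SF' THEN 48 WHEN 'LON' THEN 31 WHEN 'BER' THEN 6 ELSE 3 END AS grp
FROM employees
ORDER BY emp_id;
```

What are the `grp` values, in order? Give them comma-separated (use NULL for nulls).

3, 3, 3, 6, 48, 31, 6, 3, 3, 48, 3, 6

emp_id=900: ELSE → 3
emp_id=901: ELSE → 3
emp_id=902: ELSE → 3
emp_id=903: office='BER' → 6
emp_id=904: office='SF' → 48
emp_id=905: office='LON' → 31
emp_id=906: office='BER' → 6
emp_id=907: ELSE → 3
emp_id=908: ELSE → 3
emp_id=909: office='SF' → 48
emp_id=910: ELSE → 3
emp_id=911: office='BER' → 6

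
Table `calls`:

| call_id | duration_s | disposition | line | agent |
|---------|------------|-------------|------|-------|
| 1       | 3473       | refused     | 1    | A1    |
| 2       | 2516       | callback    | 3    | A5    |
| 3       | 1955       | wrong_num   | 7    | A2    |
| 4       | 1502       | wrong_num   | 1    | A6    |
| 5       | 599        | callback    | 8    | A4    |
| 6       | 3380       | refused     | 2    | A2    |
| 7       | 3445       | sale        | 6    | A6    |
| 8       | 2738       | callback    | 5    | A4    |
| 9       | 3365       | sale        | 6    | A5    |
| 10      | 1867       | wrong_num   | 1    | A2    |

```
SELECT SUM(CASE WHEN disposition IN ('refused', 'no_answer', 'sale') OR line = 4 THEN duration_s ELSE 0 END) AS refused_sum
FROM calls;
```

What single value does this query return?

call_id=1: ✓ → 3473
call_id=2: ✗
call_id=3: ✗
call_id=4: ✗
call_id=5: ✗
call_id=6: ✓ → 3380
call_id=7: ✓ → 3445
call_id=8: ✗
call_id=9: ✓ → 3365
call_id=10: ✗
refused_sum = 3473 + 3380 + 3445 + 3365 = 13663

13663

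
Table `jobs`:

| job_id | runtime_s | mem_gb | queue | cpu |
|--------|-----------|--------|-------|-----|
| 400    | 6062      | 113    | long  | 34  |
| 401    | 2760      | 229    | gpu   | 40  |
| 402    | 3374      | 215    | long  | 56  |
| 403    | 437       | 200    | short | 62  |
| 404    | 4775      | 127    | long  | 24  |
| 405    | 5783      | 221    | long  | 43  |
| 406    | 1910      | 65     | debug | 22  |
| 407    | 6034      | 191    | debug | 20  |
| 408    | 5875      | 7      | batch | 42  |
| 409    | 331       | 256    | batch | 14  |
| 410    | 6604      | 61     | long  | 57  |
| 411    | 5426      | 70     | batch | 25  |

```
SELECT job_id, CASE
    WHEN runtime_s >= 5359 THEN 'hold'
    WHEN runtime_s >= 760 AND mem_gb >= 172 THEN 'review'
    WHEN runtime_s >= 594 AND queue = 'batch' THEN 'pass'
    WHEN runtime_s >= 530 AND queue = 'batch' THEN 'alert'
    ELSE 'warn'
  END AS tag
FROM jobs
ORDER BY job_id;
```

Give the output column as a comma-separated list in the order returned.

hold, review, review, warn, warn, hold, warn, hold, hold, warn, hold, hold

job_id=400: runtime_s >= 5359 → hold
job_id=401: runtime_s >= 760 AND mem_gb >= 172 → review
job_id=402: runtime_s >= 760 AND mem_gb >= 172 → review
job_id=403: ELSE → warn
job_id=404: ELSE → warn
job_id=405: runtime_s >= 5359 → hold
job_id=406: ELSE → warn
job_id=407: runtime_s >= 5359 → hold
job_id=408: runtime_s >= 5359 → hold
job_id=409: ELSE → warn
job_id=410: runtime_s >= 5359 → hold
job_id=411: runtime_s >= 5359 → hold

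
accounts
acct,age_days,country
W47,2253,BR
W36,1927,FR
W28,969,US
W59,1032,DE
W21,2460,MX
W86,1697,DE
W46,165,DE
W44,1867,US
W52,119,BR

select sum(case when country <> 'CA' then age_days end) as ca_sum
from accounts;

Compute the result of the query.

12489

acct=W47: ✓ → 2253
acct=W36: ✓ → 1927
acct=W28: ✓ → 969
acct=W59: ✓ → 1032
acct=W21: ✓ → 2460
acct=W86: ✓ → 1697
acct=W46: ✓ → 165
acct=W44: ✓ → 1867
acct=W52: ✓ → 119
ca_sum = 2253 + 1927 + 969 + 1032 + 2460 + 1697 + 165 + 1867 + 119 = 12489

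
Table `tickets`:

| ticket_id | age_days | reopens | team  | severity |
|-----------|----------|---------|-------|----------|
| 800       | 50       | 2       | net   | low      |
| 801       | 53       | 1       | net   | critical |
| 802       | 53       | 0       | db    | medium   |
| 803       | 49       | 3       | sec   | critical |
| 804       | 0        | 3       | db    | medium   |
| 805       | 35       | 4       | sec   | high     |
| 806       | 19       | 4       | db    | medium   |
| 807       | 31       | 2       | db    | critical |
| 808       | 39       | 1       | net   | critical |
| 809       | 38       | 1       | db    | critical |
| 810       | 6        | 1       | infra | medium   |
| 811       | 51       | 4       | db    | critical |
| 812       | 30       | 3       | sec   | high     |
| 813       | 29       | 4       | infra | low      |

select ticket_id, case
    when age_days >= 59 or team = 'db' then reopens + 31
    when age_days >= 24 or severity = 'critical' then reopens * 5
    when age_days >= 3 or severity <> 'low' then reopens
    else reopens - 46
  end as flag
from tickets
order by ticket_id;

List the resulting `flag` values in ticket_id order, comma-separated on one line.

10, 5, 31, 15, 34, 20, 35, 33, 5, 32, 1, 35, 15, 20

ticket_id=800: age_days >= 24 or severity = 'critical' → 10
ticket_id=801: age_days >= 24 or severity = 'critical' → 5
ticket_id=802: age_days >= 59 or team = 'db' → 31
ticket_id=803: age_days >= 24 or severity = 'critical' → 15
ticket_id=804: age_days >= 59 or team = 'db' → 34
ticket_id=805: age_days >= 24 or severity = 'critical' → 20
ticket_id=806: age_days >= 59 or team = 'db' → 35
ticket_id=807: age_days >= 59 or team = 'db' → 33
ticket_id=808: age_days >= 24 or severity = 'critical' → 5
ticket_id=809: age_days >= 59 or team = 'db' → 32
ticket_id=810: age_days >= 3 or severity <> 'low' → 1
ticket_id=811: age_days >= 59 or team = 'db' → 35
ticket_id=812: age_days >= 24 or severity = 'critical' → 15
ticket_id=813: age_days >= 24 or severity = 'critical' → 20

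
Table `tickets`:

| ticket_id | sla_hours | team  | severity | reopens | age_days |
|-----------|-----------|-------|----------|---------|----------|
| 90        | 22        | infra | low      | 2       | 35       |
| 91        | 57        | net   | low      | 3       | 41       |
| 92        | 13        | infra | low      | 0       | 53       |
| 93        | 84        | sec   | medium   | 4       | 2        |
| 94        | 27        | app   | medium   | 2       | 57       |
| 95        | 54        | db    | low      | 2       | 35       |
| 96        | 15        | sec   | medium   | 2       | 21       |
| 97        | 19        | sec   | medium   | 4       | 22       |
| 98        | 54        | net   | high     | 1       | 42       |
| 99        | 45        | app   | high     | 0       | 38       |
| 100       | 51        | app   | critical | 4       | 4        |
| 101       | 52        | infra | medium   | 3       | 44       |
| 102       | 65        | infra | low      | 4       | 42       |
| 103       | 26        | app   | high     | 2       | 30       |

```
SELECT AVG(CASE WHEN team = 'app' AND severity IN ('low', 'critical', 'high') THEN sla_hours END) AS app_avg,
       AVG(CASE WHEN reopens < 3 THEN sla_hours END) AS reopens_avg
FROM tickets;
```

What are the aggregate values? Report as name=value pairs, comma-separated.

app_avg=40.6666666667, reopens_avg=32

[app_avg: team = 'app' AND severity IN ('low', 'critical', 'high')]
ticket_id=90: ✗
ticket_id=91: ✗
ticket_id=92: ✗
ticket_id=93: ✗
ticket_id=94: ✗
ticket_id=95: ✗
ticket_id=96: ✗
ticket_id=97: ✗
ticket_id=98: ✗
ticket_id=99: ✓ → 45
ticket_id=100: ✓ → 51
ticket_id=101: ✗
ticket_id=102: ✗
ticket_id=103: ✓ → 26
app_avg = (45 + 51 + 26) / 3 = 40.6666666667
—
[reopens_avg: reopens < 3]
ticket_id=90: ✓ → 22
ticket_id=91: ✗
ticket_id=92: ✓ → 13
ticket_id=93: ✗
ticket_id=94: ✓ → 27
ticket_id=95: ✓ → 54
ticket_id=96: ✓ → 15
ticket_id=97: ✗
ticket_id=98: ✓ → 54
ticket_id=99: ✓ → 45
ticket_id=100: ✗
ticket_id=101: ✗
ticket_id=102: ✗
ticket_id=103: ✓ → 26
reopens_avg = (22 + 13 + 27 + 54 + 15 + 54 + 45 + 26) / 8 = 32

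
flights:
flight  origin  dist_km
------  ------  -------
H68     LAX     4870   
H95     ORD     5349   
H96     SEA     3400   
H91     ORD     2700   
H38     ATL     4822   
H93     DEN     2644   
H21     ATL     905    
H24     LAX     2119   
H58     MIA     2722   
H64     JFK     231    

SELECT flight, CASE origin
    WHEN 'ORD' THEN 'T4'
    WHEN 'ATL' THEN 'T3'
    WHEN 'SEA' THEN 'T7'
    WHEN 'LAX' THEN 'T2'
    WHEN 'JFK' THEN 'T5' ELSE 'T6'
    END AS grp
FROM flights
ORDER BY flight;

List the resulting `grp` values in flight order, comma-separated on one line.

flight=H21: origin='ATL' → T3
flight=H24: origin='LAX' → T2
flight=H38: origin='ATL' → T3
flight=H58: ELSE → T6
flight=H64: origin='JFK' → T5
flight=H68: origin='LAX' → T2
flight=H91: origin='ORD' → T4
flight=H93: ELSE → T6
flight=H95: origin='ORD' → T4
flight=H96: origin='SEA' → T7

T3, T2, T3, T6, T5, T2, T4, T6, T4, T7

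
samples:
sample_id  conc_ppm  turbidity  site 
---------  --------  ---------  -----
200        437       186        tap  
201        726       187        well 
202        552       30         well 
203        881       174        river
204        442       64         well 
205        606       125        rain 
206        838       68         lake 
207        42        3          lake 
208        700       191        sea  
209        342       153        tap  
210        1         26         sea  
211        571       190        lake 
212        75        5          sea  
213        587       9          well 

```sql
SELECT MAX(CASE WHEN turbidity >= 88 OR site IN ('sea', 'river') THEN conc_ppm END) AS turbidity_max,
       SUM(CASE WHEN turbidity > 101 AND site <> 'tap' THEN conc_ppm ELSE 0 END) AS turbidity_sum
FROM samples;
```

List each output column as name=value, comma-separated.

turbidity_max=881, turbidity_sum=3484

[turbidity_max: turbidity >= 88 OR site IN ('sea', 'river')]
sample_id=200: ✓ → 437
sample_id=201: ✓ → 726
sample_id=202: ✗
sample_id=203: ✓ → 881
sample_id=204: ✗
sample_id=205: ✓ → 606
sample_id=206: ✗
sample_id=207: ✗
sample_id=208: ✓ → 700
sample_id=209: ✓ → 342
sample_id=210: ✓ → 1
sample_id=211: ✓ → 571
sample_id=212: ✓ → 75
sample_id=213: ✗
turbidity_max = MAX(437, 726, 881, 606, 700, 342, 1, 571, 75) = 881
—
[turbidity_sum: turbidity > 101 AND site <> 'tap']
sample_id=200: ✗
sample_id=201: ✓ → 726
sample_id=202: ✗
sample_id=203: ✓ → 881
sample_id=204: ✗
sample_id=205: ✓ → 606
sample_id=206: ✗
sample_id=207: ✗
sample_id=208: ✓ → 700
sample_id=209: ✗
sample_id=210: ✗
sample_id=211: ✓ → 571
sample_id=212: ✗
sample_id=213: ✗
turbidity_sum = 726 + 881 + 606 + 700 + 571 = 3484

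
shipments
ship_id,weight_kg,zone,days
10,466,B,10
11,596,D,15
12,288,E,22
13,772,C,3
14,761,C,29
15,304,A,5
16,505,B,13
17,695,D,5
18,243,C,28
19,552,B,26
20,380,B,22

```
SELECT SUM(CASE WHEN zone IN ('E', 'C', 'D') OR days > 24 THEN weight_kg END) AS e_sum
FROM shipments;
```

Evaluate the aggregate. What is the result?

ship_id=10: ✗
ship_id=11: ✓ → 596
ship_id=12: ✓ → 288
ship_id=13: ✓ → 772
ship_id=14: ✓ → 761
ship_id=15: ✗
ship_id=16: ✗
ship_id=17: ✓ → 695
ship_id=18: ✓ → 243
ship_id=19: ✓ → 552
ship_id=20: ✗
e_sum = 596 + 288 + 772 + 761 + 695 + 243 + 552 = 3907

3907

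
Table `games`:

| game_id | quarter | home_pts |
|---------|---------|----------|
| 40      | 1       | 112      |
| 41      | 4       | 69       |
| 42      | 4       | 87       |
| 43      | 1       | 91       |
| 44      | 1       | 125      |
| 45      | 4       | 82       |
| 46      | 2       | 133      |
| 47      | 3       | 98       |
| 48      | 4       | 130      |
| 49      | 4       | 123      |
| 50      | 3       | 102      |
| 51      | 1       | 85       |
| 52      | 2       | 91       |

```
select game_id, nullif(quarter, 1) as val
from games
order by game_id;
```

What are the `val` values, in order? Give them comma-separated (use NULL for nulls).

game_id=40: quarter=1 vs 1: equal → NULL
game_id=41: quarter=4 vs 1: differ → 4
game_id=42: quarter=4 vs 1: differ → 4
game_id=43: quarter=1 vs 1: equal → NULL
game_id=44: quarter=1 vs 1: equal → NULL
game_id=45: quarter=4 vs 1: differ → 4
game_id=46: quarter=2 vs 1: differ → 2
game_id=47: quarter=3 vs 1: differ → 3
game_id=48: quarter=4 vs 1: differ → 4
game_id=49: quarter=4 vs 1: differ → 4
game_id=50: quarter=3 vs 1: differ → 3
game_id=51: quarter=1 vs 1: equal → NULL
game_id=52: quarter=2 vs 1: differ → 2

NULL, 4, 4, NULL, NULL, 4, 2, 3, 4, 4, 3, NULL, 2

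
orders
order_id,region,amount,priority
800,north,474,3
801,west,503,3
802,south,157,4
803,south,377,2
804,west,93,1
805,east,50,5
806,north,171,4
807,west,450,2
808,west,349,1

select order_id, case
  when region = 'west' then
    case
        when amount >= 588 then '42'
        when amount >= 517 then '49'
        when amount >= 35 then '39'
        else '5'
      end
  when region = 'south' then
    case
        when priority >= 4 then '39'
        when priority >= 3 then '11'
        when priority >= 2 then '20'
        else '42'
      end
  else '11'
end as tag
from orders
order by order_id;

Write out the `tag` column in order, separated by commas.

11, 39, 39, 20, 39, 11, 11, 39, 39

order_id=800: region='north' → outer ELSE → 11
order_id=801: region='west' → inner[amount >= 35] → 39
order_id=802: region='south' → inner[priority >= 4] → 39
order_id=803: region='south' → inner[priority >= 2] → 20
order_id=804: region='west' → inner[amount >= 35] → 39
order_id=805: region='east' → outer ELSE → 11
order_id=806: region='north' → outer ELSE → 11
order_id=807: region='west' → inner[amount >= 35] → 39
order_id=808: region='west' → inner[amount >= 35] → 39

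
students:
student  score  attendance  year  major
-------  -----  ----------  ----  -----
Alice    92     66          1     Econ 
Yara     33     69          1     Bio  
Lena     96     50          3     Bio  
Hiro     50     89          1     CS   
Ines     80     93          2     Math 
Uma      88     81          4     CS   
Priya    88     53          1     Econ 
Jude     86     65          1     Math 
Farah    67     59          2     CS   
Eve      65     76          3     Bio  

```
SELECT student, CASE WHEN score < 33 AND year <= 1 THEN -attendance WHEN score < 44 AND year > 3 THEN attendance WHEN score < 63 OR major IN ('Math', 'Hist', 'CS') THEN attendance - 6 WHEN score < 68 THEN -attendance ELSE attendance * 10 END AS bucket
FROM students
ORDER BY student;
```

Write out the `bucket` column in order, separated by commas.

660, -76, 53, 83, 87, 59, 500, 530, 75, 63

student=Alice: ELSE → 660
student=Eve: score < 68 → -76
student=Farah: score < 63 OR major IN ('Math', 'Hist', 'CS') → 53
student=Hiro: score < 63 OR major IN ('Math', 'Hist', 'CS') → 83
student=Ines: score < 63 OR major IN ('Math', 'Hist', 'CS') → 87
student=Jude: score < 63 OR major IN ('Math', 'Hist', 'CS') → 59
student=Lena: ELSE → 500
student=Priya: ELSE → 530
student=Uma: score < 63 OR major IN ('Math', 'Hist', 'CS') → 75
student=Yara: score < 63 OR major IN ('Math', 'Hist', 'CS') → 63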